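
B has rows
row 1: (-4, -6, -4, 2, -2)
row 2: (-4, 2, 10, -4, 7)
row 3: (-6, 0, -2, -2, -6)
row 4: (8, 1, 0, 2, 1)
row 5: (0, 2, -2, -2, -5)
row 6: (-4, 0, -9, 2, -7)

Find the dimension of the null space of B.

0

Row reduce to echelon form.
R2 ← R2 − R1: [0, 8, 14, -6, 9]
R3 ← R3 − (3/2)·R1: [0, 9, 4, -5, -3]
R4 ← R4 + (2)·R1: [0, -11, -8, 6, -3]
R6 ← R6 − R1: [0, 6, -5, 0, -5]
R3 ← R3 − (9/8)·R2: [0, 0, -47/4, 7/4, -105/8]
R4 ← R4 + (11/8)·R2: [0, 0, 45/4, -9/4, 75/8]
R5 ← R5 − (1/4)·R2: [0, 0, -11/2, -1/2, -29/4]
R6 ← R6 − (3/4)·R2: [0, 0, -31/2, 9/2, -47/4]
R4 ← R4 + (45/47)·R3: [0, 0, 0, -27/47, -150/47]
R5 ← R5 − (22/47)·R3: [0, 0, 0, -62/47, -52/47]
R6 ← R6 − (62/47)·R3: [0, 0, 0, 103/47, 523/94]
R5 ← R5 − (62/27)·R4: [0, 0, 0, 0, 56/9]
R6 ← R6 + (103/27)·R4: [0, 0, 0, 0, -119/18]
R6 ← R6 + (17/16)·R5: [0, 0, 0, 0, 0]
5 nonzero rows, so rank(B) = 5.
B has 5 columns; by rank–nullity, nullity = 5 − 5 = 0.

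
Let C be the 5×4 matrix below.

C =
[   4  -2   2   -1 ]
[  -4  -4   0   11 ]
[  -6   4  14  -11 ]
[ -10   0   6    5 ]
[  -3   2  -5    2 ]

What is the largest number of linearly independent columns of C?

Row reduce to echelon form.
R2 ← R2 + R1: [0, -6, 2, 10]
R3 ← R3 + (3/2)·R1: [0, 1, 17, -25/2]
R4 ← R4 + (5/2)·R1: [0, -5, 11, 5/2]
R5 ← R5 + (3/4)·R1: [0, 1/2, -7/2, 5/4]
R3 ← R3 + (1/6)·R2: [0, 0, 52/3, -65/6]
R4 ← R4 − (5/6)·R2: [0, 0, 28/3, -35/6]
R5 ← R5 + (1/12)·R2: [0, 0, -10/3, 25/12]
R4 ← R4 − (7/13)·R3: [0, 0, 0, 0]
R5 ← R5 + (5/26)·R3: [0, 0, 0, 0]
Echelon form has 3 nonzero rows, so rank(C) = 3.
The rank gives the maximum number of linearly independent columns: 3.

3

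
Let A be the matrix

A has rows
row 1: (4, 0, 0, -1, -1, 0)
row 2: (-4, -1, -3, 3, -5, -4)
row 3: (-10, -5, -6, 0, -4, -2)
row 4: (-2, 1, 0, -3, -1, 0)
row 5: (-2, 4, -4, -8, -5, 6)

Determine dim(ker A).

Row reduce to echelon form.
R2 ← R2 + R1: [0, -1, -3, 2, -6, -4]
R3 ← R3 + (5/2)·R1: [0, -5, -6, -5/2, -13/2, -2]
R4 ← R4 + (1/2)·R1: [0, 1, 0, -7/2, -3/2, 0]
R5 ← R5 + (1/2)·R1: [0, 4, -4, -17/2, -11/2, 6]
R3 ← R3 − (5)·R2: [0, 0, 9, -25/2, 47/2, 18]
R4 ← R4 + R2: [0, 0, -3, -3/2, -15/2, -4]
R5 ← R5 + (4)·R2: [0, 0, -16, -1/2, -59/2, -10]
R4 ← R4 + (1/3)·R3: [0, 0, 0, -17/3, 1/3, 2]
R5 ← R5 + (16/9)·R3: [0, 0, 0, -409/18, 221/18, 22]
R5 ← R5 − (409/102)·R4: [0, 0, 0, 0, 186/17, 713/51]
5 nonzero rows, so rank(A) = 5.
A has 6 columns; by rank–nullity, nullity = 6 − 5 = 1.

1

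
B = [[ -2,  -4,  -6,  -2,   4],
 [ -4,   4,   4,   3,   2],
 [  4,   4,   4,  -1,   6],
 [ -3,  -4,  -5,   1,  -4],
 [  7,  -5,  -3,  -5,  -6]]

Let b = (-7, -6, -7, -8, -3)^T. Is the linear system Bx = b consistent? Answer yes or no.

no

Row reduce the augmented matrix [B | b].
R2 ← R2 − (2)·R1: [0, 12, 16, 7, -6, 8]
R3 ← R3 + (2)·R1: [0, -4, -8, -5, 14, -21]
R4 ← R4 − (3/2)·R1: [0, 2, 4, 4, -10, 5/2]
R5 ← R5 + (7/2)·R1: [0, -19, -24, -12, 8, -55/2]
R3 ← R3 + (1/3)·R2: [0, 0, -8/3, -8/3, 12, -55/3]
R4 ← R4 − (1/6)·R2: [0, 0, 4/3, 17/6, -9, 7/6]
R5 ← R5 + (19/12)·R2: [0, 0, 4/3, -11/12, -3/2, -89/6]
R4 ← R4 + (1/2)·R3: [0, 0, 0, 3/2, -3, -8]
R5 ← R5 + (1/2)·R3: [0, 0, 0, -9/4, 9/2, -24]
R5 ← R5 + (3/2)·R4: [0, 0, 0, 0, 0, -36]
The echelon form has 5 nonzero rows; the last pivot sits in the augmented column, so rank(B) = 4 but rank([B|b]) = 5.
Since the ranks differ, the system is inconsistent.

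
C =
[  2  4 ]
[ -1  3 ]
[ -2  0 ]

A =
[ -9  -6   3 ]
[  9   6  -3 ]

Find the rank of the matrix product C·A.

1

First compute CA:
[[ 18,  12,  -6],
 [ 36,  24, -12],
 [ 18,  12,  -6]]
Now row reduce the product.
R2 ← R2 − (2)·R1: [0, 0, 0]
R3 ← R3 − R1: [0, 0, 0]
1 nonzero row, so rank(CA) = 1.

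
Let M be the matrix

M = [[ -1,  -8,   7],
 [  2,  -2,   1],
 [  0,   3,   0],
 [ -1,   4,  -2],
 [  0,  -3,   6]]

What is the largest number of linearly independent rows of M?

Row reduce to echelon form.
R2 ← R2 + (2)·R1: [0, -18, 15]
R4 ← R4 − R1: [0, 12, -9]
R3 ← R3 + (1/6)·R2: [0, 0, 5/2]
R4 ← R4 + (2/3)·R2: [0, 0, 1]
R5 ← R5 − (1/6)·R2: [0, 0, 7/2]
R4 ← R4 − (2/5)·R3: [0, 0, 0]
R5 ← R5 − (7/5)·R3: [0, 0, 0]
Echelon form has 3 nonzero rows, so rank(M) = 3.
The rank gives the maximum number of linearly independent rows: 3.

3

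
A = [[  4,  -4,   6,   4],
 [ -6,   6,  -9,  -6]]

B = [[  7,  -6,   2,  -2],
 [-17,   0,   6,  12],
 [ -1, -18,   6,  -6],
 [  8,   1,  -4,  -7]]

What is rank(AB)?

1

First compute AB:
[[122, -128,   4, -120],
 [-183, 192,  -6, 180]]
Now row reduce the product.
R2 ← R2 + (3/2)·R1: [0, 0, 0, 0]
1 nonzero row, so rank(AB) = 1.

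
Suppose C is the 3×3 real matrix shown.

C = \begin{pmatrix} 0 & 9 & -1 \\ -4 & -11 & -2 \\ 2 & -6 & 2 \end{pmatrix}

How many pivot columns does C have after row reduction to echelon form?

Row reduce to echelon form.
Swap R1 ↔ R2
R3 ← R3 + (1/2)·R1: [0, -23/2, 1]
R3 ← R3 + (23/18)·R2: [0, 0, -5/18]
Echelon form has 3 nonzero rows, so rank(C) = 3.
Each nonzero row contributes one pivot column: 3 pivot columns.

3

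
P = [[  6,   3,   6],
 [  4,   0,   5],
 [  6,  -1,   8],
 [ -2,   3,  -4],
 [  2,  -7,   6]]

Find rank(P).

Row reduce to echelon form.
R2 ← R2 − (2/3)·R1: [0, -2, 1]
R3 ← R3 − R1: [0, -4, 2]
R4 ← R4 + (1/3)·R1: [0, 4, -2]
R5 ← R5 − (1/3)·R1: [0, -8, 4]
R3 ← R3 − (2)·R2: [0, 0, 0]
R4 ← R4 + (2)·R2: [0, 0, 0]
R5 ← R5 − (4)·R2: [0, 0, 0]
Echelon form has 2 nonzero rows, so rank(P) = 2.

2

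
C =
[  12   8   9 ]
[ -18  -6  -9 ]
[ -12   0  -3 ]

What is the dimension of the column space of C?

Row reduce to echelon form.
R2 ← R2 + (3/2)·R1: [0, 6, 9/2]
R3 ← R3 + R1: [0, 8, 6]
R3 ← R3 − (4/3)·R2: [0, 0, 0]
Echelon form has 2 nonzero rows, so rank(C) = 2.
The column space has dimension equal to the rank: 2.

2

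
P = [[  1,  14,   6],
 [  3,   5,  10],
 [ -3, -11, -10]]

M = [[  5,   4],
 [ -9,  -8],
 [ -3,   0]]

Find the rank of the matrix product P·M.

2

First compute PM:
[[-139, -108],
 [-60, -28],
 [114,  76]]
Now row reduce the product.
R2 ← R2 − (60/139)·R1: [0, 2588/139]
R3 ← R3 + (114/139)·R1: [0, -1748/139]
R3 ← R3 + (437/647)·R2: [0, 0]
2 nonzero rows, so rank(PM) = 2.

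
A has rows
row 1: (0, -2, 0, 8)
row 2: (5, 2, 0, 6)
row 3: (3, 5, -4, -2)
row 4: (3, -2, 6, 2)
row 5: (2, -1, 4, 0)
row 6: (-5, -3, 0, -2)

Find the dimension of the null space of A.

1

Row reduce to echelon form.
Swap R1 ↔ R2
R3 ← R3 − (3/5)·R1: [0, 19/5, -4, -28/5]
R4 ← R4 − (3/5)·R1: [0, -16/5, 6, -8/5]
R5 ← R5 − (2/5)·R1: [0, -9/5, 4, -12/5]
R6 ← R6 + R1: [0, -1, 0, 4]
R3 ← R3 + (19/10)·R2: [0, 0, -4, 48/5]
R4 ← R4 − (8/5)·R2: [0, 0, 6, -72/5]
R5 ← R5 − (9/10)·R2: [0, 0, 4, -48/5]
R6 ← R6 − (1/2)·R2: [0, 0, 0, 0]
R4 ← R4 + (3/2)·R3: [0, 0, 0, 0]
R5 ← R5 + R3: [0, 0, 0, 0]
3 nonzero rows, so rank(A) = 3.
A has 4 columns; by rank–nullity, nullity = 4 − 3 = 1.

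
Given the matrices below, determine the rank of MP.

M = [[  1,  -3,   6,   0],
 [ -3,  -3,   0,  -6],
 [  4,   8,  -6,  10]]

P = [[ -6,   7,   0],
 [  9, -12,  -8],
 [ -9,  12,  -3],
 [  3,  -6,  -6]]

First compute MP:
[[-87, 115,   6],
 [-27,  51,  60],
 [132, -200, -106]]
Now row reduce the product.
R2 ← R2 − (9/29)·R1: [0, 444/29, 1686/29]
R3 ← R3 + (44/29)·R1: [0, -740/29, -2810/29]
R3 ← R3 + (5/3)·R2: [0, 0, 0]
2 nonzero rows, so rank(MP) = 2.

2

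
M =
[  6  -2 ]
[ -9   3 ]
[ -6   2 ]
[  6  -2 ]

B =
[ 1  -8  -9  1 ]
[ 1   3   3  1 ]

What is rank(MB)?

1

First compute MB:
[[  4, -54, -60,   4],
 [ -6,  81,  90,  -6],
 [ -4,  54,  60,  -4],
 [  4, -54, -60,   4]]
Now row reduce the product.
R2 ← R2 + (3/2)·R1: [0, 0, 0, 0]
R3 ← R3 + R1: [0, 0, 0, 0]
R4 ← R4 − R1: [0, 0, 0, 0]
1 nonzero row, so rank(MB) = 1.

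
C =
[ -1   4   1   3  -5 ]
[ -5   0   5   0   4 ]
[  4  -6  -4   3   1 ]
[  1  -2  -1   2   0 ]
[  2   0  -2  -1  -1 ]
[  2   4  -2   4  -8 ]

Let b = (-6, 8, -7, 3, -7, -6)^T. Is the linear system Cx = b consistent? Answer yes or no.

Row reduce the augmented matrix [C | b].
R2 ← R2 − (5)·R1: [0, -20, 0, -15, 29, 38]
R3 ← R3 + (4)·R1: [0, 10, 0, 15, -19, -31]
R4 ← R4 + R1: [0, 2, 0, 5, -5, -3]
R5 ← R5 + (2)·R1: [0, 8, 0, 5, -11, -19]
R6 ← R6 + (2)·R1: [0, 12, 0, 10, -18, -18]
R3 ← R3 + (1/2)·R2: [0, 0, 0, 15/2, -9/2, -12]
R4 ← R4 + (1/10)·R2: [0, 0, 0, 7/2, -21/10, 4/5]
R5 ← R5 + (2/5)·R2: [0, 0, 0, -1, 3/5, -19/5]
R6 ← R6 + (3/5)·R2: [0, 0, 0, 1, -3/5, 24/5]
R4 ← R4 − (7/15)·R3: [0, 0, 0, 0, 0, 32/5]
R5 ← R5 + (2/15)·R3: [0, 0, 0, 0, 0, -27/5]
R6 ← R6 − (2/15)·R3: [0, 0, 0, 0, 0, 32/5]
R5 ← R5 + (27/32)·R4: [0, 0, 0, 0, 0, 0]
R6 ← R6 − R4: [0, 0, 0, 0, 0, 0]
The echelon form has 4 nonzero rows; the last pivot sits in the augmented column, so rank(C) = 3 but rank([C|b]) = 4.
Since the ranks differ, the system is inconsistent.

no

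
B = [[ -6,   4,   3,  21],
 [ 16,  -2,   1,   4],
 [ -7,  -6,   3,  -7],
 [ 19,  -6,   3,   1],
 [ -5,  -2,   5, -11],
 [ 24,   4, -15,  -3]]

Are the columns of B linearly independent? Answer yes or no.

yes

Row reduce B to echelon form.
R2 ← R2 + (8/3)·R1: [0, 26/3, 9, 60]
R3 ← R3 − (7/6)·R1: [0, -32/3, -1/2, -63/2]
R4 ← R4 + (19/6)·R1: [0, 20/3, 25/2, 135/2]
R5 ← R5 − (5/6)·R1: [0, -16/3, 5/2, -57/2]
R6 ← R6 + (4)·R1: [0, 20, -3, 81]
R3 ← R3 + (16/13)·R2: [0, 0, 275/26, 1101/26]
R4 ← R4 − (10/13)·R2: [0, 0, 145/26, 555/26]
R5 ← R5 + (8/13)·R2: [0, 0, 209/26, 219/26]
R6 ← R6 − (30/13)·R2: [0, 0, -309/13, -747/13]
R4 ← R4 − (29/55)·R3: [0, 0, 0, -54/55]
R5 ← R5 − (19/25)·R3: [0, 0, 0, -594/25]
R6 ← R6 + (618/275)·R3: [0, 0, 0, 10368/275]
R5 ← R5 − (121/5)·R4: [0, 0, 0, 0]
R6 ← R6 + (192/5)·R4: [0, 0, 0, 0]
4 pivots among 4 columns.
Every column is a pivot column, so the columns are linearly independent.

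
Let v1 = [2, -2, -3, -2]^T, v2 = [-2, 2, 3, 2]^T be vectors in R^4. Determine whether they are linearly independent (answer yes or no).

no

Form the matrix with these vectors as rows and row reduce.
R2 ← R2 + R1: [0, 0, 0, 0]
1 nonzero row, so the 2 vectors span a space of dimension 1.
Since 1 < 2, the vectors are linearly dependent.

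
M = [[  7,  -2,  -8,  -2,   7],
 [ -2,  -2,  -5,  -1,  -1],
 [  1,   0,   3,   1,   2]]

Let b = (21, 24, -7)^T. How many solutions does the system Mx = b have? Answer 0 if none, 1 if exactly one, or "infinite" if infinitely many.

Row reduce the augmented matrix [M | b].
R2 ← R2 + (2/7)·R1: [0, -18/7, -51/7, -11/7, 1, 30]
R3 ← R3 − (1/7)·R1: [0, 2/7, 29/7, 9/7, 1, -10]
R3 ← R3 + (1/9)·R2: [0, 0, 10/3, 10/9, 10/9, -20/3]
The echelon form has 3 nonzero rows, and every pivot lies in the first 5 columns, so rank(M) = rank([M|b]) = 3.
The system is consistent.
rank = 3 < 5 unknowns, so there are infinitely many solutions.

infinite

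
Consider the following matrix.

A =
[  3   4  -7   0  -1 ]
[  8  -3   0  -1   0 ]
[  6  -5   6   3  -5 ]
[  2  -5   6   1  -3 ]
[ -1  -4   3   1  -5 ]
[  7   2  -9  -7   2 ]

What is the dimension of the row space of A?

Row reduce to echelon form.
R2 ← R2 − (8/3)·R1: [0, -41/3, 56/3, -1, 8/3]
R3 ← R3 − (2)·R1: [0, -13, 20, 3, -3]
R4 ← R4 − (2/3)·R1: [0, -23/3, 32/3, 1, -7/3]
R5 ← R5 + (1/3)·R1: [0, -8/3, 2/3, 1, -16/3]
R6 ← R6 − (7/3)·R1: [0, -22/3, 22/3, -7, 13/3]
R3 ← R3 − (39/41)·R2: [0, 0, 92/41, 162/41, -227/41]
R4 ← R4 − (23/41)·R2: [0, 0, 8/41, 64/41, -157/41]
R5 ← R5 − (8/41)·R2: [0, 0, -122/41, 49/41, -240/41]
R6 ← R6 − (22/41)·R2: [0, 0, -110/41, -265/41, 119/41]
R4 ← R4 − (2/23)·R3: [0, 0, 0, 28/23, -77/23]
R5 ← R5 + (61/46)·R3: [0, 0, 0, 148/23, -607/46]
R6 ← R6 + (55/46)·R3: [0, 0, 0, -40/23, -171/46]
R5 ← R5 − (37/7)·R4: [0, 0, 0, 0, 9/2]
R6 ← R6 + (10/7)·R4: [0, 0, 0, 0, -17/2]
R6 ← R6 + (17/9)·R5: [0, 0, 0, 0, 0]
Echelon form has 5 nonzero rows, so rank(A) = 5.
The row space has dimension equal to the rank: 5.

5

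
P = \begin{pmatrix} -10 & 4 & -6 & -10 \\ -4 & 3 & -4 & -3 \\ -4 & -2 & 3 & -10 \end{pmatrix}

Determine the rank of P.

3

Row reduce to echelon form.
R2 ← R2 − (2/5)·R1: [0, 7/5, -8/5, 1]
R3 ← R3 − (2/5)·R1: [0, -18/5, 27/5, -6]
R3 ← R3 + (18/7)·R2: [0, 0, 9/7, -24/7]
Echelon form has 3 nonzero rows, so rank(P) = 3.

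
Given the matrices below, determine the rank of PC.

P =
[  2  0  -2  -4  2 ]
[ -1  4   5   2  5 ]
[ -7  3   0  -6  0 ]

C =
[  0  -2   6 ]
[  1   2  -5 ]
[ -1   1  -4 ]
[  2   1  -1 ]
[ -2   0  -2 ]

First compute PC:
[[-10, -10,  20],
 [ -7,  17, -58],
 [ -9,  14, -51]]
Now row reduce the product.
R2 ← R2 − (7/10)·R1: [0, 24, -72]
R3 ← R3 − (9/10)·R1: [0, 23, -69]
R3 ← R3 − (23/24)·R2: [0, 0, 0]
2 nonzero rows, so rank(PC) = 2.

2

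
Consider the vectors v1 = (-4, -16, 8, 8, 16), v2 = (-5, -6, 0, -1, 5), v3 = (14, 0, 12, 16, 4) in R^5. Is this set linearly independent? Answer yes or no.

Form the matrix with these vectors as rows and row reduce.
R2 ← R2 − (5/4)·R1: [0, 14, -10, -11, -15]
R3 ← R3 + (7/2)·R1: [0, -56, 40, 44, 60]
R3 ← R3 + (4)·R2: [0, 0, 0, 0, 0]
2 nonzero rows, so the 3 vectors span a space of dimension 2.
Since 2 < 3, the vectors are linearly dependent.

no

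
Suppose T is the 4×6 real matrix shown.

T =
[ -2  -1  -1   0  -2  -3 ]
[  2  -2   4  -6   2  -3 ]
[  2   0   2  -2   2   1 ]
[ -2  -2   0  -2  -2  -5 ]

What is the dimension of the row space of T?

Row reduce to echelon form.
R2 ← R2 + R1: [0, -3, 3, -6, 0, -6]
R3 ← R3 + R1: [0, -1, 1, -2, 0, -2]
R4 ← R4 − R1: [0, -1, 1, -2, 0, -2]
R3 ← R3 − (1/3)·R2: [0, 0, 0, 0, 0, 0]
R4 ← R4 − (1/3)·R2: [0, 0, 0, 0, 0, 0]
Echelon form has 2 nonzero rows, so rank(T) = 2.
The row space has dimension equal to the rank: 2.

2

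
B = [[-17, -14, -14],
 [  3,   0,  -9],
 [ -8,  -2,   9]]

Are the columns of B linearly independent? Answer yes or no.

yes

Row reduce B to echelon form.
R2 ← R2 + (3/17)·R1: [0, -42/17, -195/17]
R3 ← R3 − (8/17)·R1: [0, 78/17, 265/17]
R3 ← R3 + (13/7)·R2: [0, 0, -40/7]
3 pivots among 3 columns.
Every column is a pivot column, so the columns are linearly independent.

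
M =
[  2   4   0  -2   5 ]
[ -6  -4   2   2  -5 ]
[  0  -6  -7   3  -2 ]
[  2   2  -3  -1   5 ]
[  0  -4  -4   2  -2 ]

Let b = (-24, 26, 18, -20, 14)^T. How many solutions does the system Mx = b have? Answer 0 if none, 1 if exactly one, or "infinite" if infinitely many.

Row reduce the augmented matrix [M | b].
R2 ← R2 + (3)·R1: [0, 8, 2, -4, 10, -46]
R4 ← R4 − R1: [0, -2, -3, 1, 0, 4]
R3 ← R3 + (3/4)·R2: [0, 0, -11/2, 0, 11/2, -33/2]
R4 ← R4 + (1/4)·R2: [0, 0, -5/2, 0, 5/2, -15/2]
R5 ← R5 + (1/2)·R2: [0, 0, -3, 0, 3, -9]
R4 ← R4 − (5/11)·R3: [0, 0, 0, 0, 0, 0]
R5 ← R5 − (6/11)·R3: [0, 0, 0, 0, 0, 0]
The echelon form has 3 nonzero rows, and every pivot lies in the first 5 columns, so rank(M) = rank([M|b]) = 3.
The system is consistent.
rank = 3 < 5 unknowns, so there are infinitely many solutions.

infinite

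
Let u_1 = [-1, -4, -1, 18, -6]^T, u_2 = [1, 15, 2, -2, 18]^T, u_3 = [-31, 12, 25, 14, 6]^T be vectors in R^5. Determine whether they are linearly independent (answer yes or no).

Form the matrix with these vectors as rows and row reduce.
R2 ← R2 + R1: [0, 11, 1, 16, 12]
R3 ← R3 − (31)·R1: [0, 136, 56, -544, 192]
R3 ← R3 − (136/11)·R2: [0, 0, 480/11, -8160/11, 480/11]
3 nonzero rows, so the 3 vectors span a space of dimension 3.
Since 3 = 3, the vectors are linearly independent.

yes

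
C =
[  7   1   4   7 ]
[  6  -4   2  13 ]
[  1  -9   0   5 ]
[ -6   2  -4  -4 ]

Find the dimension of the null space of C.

1

Row reduce to echelon form.
R2 ← R2 − (6/7)·R1: [0, -34/7, -10/7, 7]
R3 ← R3 − (1/7)·R1: [0, -64/7, -4/7, 4]
R4 ← R4 + (6/7)·R1: [0, 20/7, -4/7, 2]
R3 ← R3 − (32/17)·R2: [0, 0, 36/17, -156/17]
R4 ← R4 + (10/17)·R2: [0, 0, -24/17, 104/17]
R4 ← R4 + (2/3)·R3: [0, 0, 0, 0]
3 nonzero rows, so rank(C) = 3.
C has 4 columns; by rank–nullity, nullity = 4 − 3 = 1.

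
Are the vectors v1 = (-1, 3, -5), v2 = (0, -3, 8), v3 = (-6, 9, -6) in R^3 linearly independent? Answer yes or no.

Form the matrix with these vectors as rows and row reduce.
R3 ← R3 − (6)·R1: [0, -9, 24]
R3 ← R3 − (3)·R2: [0, 0, 0]
2 nonzero rows, so the 3 vectors span a space of dimension 2.
Since 2 < 3, the vectors are linearly dependent.

no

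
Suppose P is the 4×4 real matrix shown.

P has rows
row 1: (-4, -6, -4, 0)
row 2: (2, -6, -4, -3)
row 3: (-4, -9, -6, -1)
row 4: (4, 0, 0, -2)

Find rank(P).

Row reduce to echelon form.
R2 ← R2 + (1/2)·R1: [0, -9, -6, -3]
R3 ← R3 − R1: [0, -3, -2, -1]
R4 ← R4 + R1: [0, -6, -4, -2]
R3 ← R3 − (1/3)·R2: [0, 0, 0, 0]
R4 ← R4 − (2/3)·R2: [0, 0, 0, 0]
Echelon form has 2 nonzero rows, so rank(P) = 2.

2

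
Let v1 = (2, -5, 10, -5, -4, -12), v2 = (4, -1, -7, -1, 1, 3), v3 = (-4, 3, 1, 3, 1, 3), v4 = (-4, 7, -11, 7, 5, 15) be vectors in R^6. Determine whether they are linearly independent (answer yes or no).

no

Form the matrix with these vectors as rows and row reduce.
R2 ← R2 − (2)·R1: [0, 9, -27, 9, 9, 27]
R3 ← R3 + (2)·R1: [0, -7, 21, -7, -7, -21]
R4 ← R4 + (2)·R1: [0, -3, 9, -3, -3, -9]
R3 ← R3 + (7/9)·R2: [0, 0, 0, 0, 0, 0]
R4 ← R4 + (1/3)·R2: [0, 0, 0, 0, 0, 0]
2 nonzero rows, so the 4 vectors span a space of dimension 2.
Since 2 < 4, the vectors are linearly dependent.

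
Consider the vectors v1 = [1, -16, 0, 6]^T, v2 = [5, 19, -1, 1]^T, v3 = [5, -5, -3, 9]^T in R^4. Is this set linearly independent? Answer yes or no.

Form the matrix with these vectors as rows and row reduce.
R2 ← R2 − (5)·R1: [0, 99, -1, -29]
R3 ← R3 − (5)·R1: [0, 75, -3, -21]
R3 ← R3 − (25/33)·R2: [0, 0, -74/33, 32/33]
3 nonzero rows, so the 3 vectors span a space of dimension 3.
Since 3 = 3, the vectors are linearly independent.

yes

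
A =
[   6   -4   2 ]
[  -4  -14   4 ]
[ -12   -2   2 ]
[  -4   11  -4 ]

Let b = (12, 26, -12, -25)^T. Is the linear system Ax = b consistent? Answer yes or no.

yes

Row reduce the augmented matrix [A | b].
R2 ← R2 + (2/3)·R1: [0, -50/3, 16/3, 34]
R3 ← R3 + (2)·R1: [0, -10, 6, 12]
R4 ← R4 + (2/3)·R1: [0, 25/3, -8/3, -17]
R3 ← R3 − (3/5)·R2: [0, 0, 14/5, -42/5]
R4 ← R4 + (1/2)·R2: [0, 0, 0, 0]
The echelon form has 3 nonzero rows, and every pivot lies in the first 3 columns, so rank(A) = rank([A|b]) = 3.
The system is consistent.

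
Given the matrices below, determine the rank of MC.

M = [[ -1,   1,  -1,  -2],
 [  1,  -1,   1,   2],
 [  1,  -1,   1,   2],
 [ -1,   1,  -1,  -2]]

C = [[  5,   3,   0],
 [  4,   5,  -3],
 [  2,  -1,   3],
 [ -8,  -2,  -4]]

First compute MC:
[[ 13,   7,   2],
 [-13,  -7,  -2],
 [-13,  -7,  -2],
 [ 13,   7,   2]]
Now row reduce the product.
R2 ← R2 + R1: [0, 0, 0]
R3 ← R3 + R1: [0, 0, 0]
R4 ← R4 − R1: [0, 0, 0]
1 nonzero row, so rank(MC) = 1.

1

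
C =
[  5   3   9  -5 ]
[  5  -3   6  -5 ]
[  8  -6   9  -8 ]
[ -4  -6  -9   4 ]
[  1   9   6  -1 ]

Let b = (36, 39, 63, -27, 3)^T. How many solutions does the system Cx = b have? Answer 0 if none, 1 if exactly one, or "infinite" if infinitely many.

Row reduce the augmented matrix [C | b].
R2 ← R2 − R1: [0, -6, -3, 0, 3]
R3 ← R3 − (8/5)·R1: [0, -54/5, -27/5, 0, 27/5]
R4 ← R4 + (4/5)·R1: [0, -18/5, -9/5, 0, 9/5]
R5 ← R5 − (1/5)·R1: [0, 42/5, 21/5, 0, -21/5]
R3 ← R3 − (9/5)·R2: [0, 0, 0, 0, 0]
R4 ← R4 − (3/5)·R2: [0, 0, 0, 0, 0]
R5 ← R5 + (7/5)·R2: [0, 0, 0, 0, 0]
The echelon form has 2 nonzero rows, and every pivot lies in the first 4 columns, so rank(C) = rank([C|b]) = 2.
The system is consistent.
rank = 2 < 4 unknowns, so there are infinitely many solutions.

infinite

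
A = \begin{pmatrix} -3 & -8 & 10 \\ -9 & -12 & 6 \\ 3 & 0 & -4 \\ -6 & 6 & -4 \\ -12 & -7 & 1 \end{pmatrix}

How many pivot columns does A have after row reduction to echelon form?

3

Row reduce to echelon form.
R2 ← R2 − (3)·R1: [0, 12, -24]
R3 ← R3 + R1: [0, -8, 6]
R4 ← R4 − (2)·R1: [0, 22, -24]
R5 ← R5 − (4)·R1: [0, 25, -39]
R3 ← R3 + (2/3)·R2: [0, 0, -10]
R4 ← R4 − (11/6)·R2: [0, 0, 20]
R5 ← R5 − (25/12)·R2: [0, 0, 11]
R4 ← R4 + (2)·R3: [0, 0, 0]
R5 ← R5 + (11/10)·R3: [0, 0, 0]
Echelon form has 3 nonzero rows, so rank(A) = 3.
Each nonzero row contributes one pivot column: 3 pivot columns.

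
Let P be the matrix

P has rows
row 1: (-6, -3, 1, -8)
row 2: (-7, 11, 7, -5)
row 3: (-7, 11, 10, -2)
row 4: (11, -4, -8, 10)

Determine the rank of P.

Row reduce to echelon form.
R2 ← R2 − (7/6)·R1: [0, 29/2, 35/6, 13/3]
R3 ← R3 − (7/6)·R1: [0, 29/2, 53/6, 22/3]
R4 ← R4 + (11/6)·R1: [0, -19/2, -37/6, -14/3]
R3 ← R3 − R2: [0, 0, 3, 3]
R4 ← R4 + (19/29)·R2: [0, 0, -68/29, -53/29]
R4 ← R4 + (68/87)·R3: [0, 0, 0, 15/29]
Echelon form has 4 nonzero rows, so rank(P) = 4.

4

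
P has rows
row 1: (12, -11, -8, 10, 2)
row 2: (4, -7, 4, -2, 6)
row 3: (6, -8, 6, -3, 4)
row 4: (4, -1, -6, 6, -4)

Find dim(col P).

Row reduce to echelon form.
R2 ← R2 − (1/3)·R1: [0, -10/3, 20/3, -16/3, 16/3]
R3 ← R3 − (1/2)·R1: [0, -5/2, 10, -8, 3]
R4 ← R4 − (1/3)·R1: [0, 8/3, -10/3, 8/3, -14/3]
R3 ← R3 − (3/4)·R2: [0, 0, 5, -4, -1]
R4 ← R4 + (4/5)·R2: [0, 0, 2, -8/5, -2/5]
R4 ← R4 − (2/5)·R3: [0, 0, 0, 0, 0]
Echelon form has 3 nonzero rows, so rank(P) = 3.
The column space has dimension equal to the rank: 3.

3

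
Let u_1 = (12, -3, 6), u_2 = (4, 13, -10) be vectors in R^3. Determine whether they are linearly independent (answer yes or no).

yes

Form the matrix with these vectors as rows and row reduce.
R2 ← R2 − (1/3)·R1: [0, 14, -12]
2 nonzero rows, so the 2 vectors span a space of dimension 2.
Since 2 = 2, the vectors are linearly independent.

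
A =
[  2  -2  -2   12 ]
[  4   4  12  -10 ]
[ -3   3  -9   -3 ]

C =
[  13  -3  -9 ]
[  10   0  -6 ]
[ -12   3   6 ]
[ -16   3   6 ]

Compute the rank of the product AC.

3

First compute AC:
[[-162,  24,  54],
 [108,  -6, -48],
 [147, -27, -63]]
Now row reduce the product.
R2 ← R2 + (2/3)·R1: [0, 10, -12]
R3 ← R3 + (49/54)·R1: [0, -47/9, -14]
R3 ← R3 + (47/90)·R2: [0, 0, -304/15]
3 nonzero rows, so rank(AC) = 3.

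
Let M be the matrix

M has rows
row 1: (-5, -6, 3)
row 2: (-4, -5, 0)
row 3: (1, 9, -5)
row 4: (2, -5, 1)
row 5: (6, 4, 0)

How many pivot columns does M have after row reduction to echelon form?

3

Row reduce to echelon form.
R2 ← R2 − (4/5)·R1: [0, -1/5, -12/5]
R3 ← R3 + (1/5)·R1: [0, 39/5, -22/5]
R4 ← R4 + (2/5)·R1: [0, -37/5, 11/5]
R5 ← R5 + (6/5)·R1: [0, -16/5, 18/5]
R3 ← R3 + (39)·R2: [0, 0, -98]
R4 ← R4 − (37)·R2: [0, 0, 91]
R5 ← R5 − (16)·R2: [0, 0, 42]
R4 ← R4 + (13/14)·R3: [0, 0, 0]
R5 ← R5 + (3/7)·R3: [0, 0, 0]
Echelon form has 3 nonzero rows, so rank(M) = 3.
Each nonzero row contributes one pivot column: 3 pivot columns.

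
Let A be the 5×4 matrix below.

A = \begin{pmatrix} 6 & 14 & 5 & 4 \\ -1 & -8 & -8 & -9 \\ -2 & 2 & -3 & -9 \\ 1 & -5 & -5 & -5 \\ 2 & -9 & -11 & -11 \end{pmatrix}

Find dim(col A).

Row reduce to echelon form.
R2 ← R2 + (1/6)·R1: [0, -17/3, -43/6, -25/3]
R3 ← R3 + (1/3)·R1: [0, 20/3, -4/3, -23/3]
R4 ← R4 − (1/6)·R1: [0, -22/3, -35/6, -17/3]
R5 ← R5 − (1/3)·R1: [0, -41/3, -38/3, -37/3]
R3 ← R3 + (20/17)·R2: [0, 0, -166/17, -297/17]
R4 ← R4 − (22/17)·R2: [0, 0, 117/34, 87/17]
R5 ← R5 − (41/17)·R2: [0, 0, 157/34, 132/17]
R4 ← R4 + (117/332)·R3: [0, 0, 0, -345/332]
R5 ← R5 + (157/332)·R3: [0, 0, 0, -165/332]
R5 ← R5 − (11/23)·R4: [0, 0, 0, 0]
Echelon form has 4 nonzero rows, so rank(A) = 4.
The column space has dimension equal to the rank: 4.

4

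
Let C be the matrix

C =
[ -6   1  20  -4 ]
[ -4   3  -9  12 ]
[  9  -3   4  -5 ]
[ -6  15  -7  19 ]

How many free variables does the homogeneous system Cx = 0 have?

0

Row reduce to echelon form.
R2 ← R2 − (2/3)·R1: [0, 7/3, -67/3, 44/3]
R3 ← R3 + (3/2)·R1: [0, -3/2, 34, -11]
R4 ← R4 − R1: [0, 14, -27, 23]
R3 ← R3 + (9/14)·R2: [0, 0, 275/14, -11/7]
R4 ← R4 − (6)·R2: [0, 0, 107, -65]
R4 ← R4 − (1498/275)·R3: [0, 0, 0, -1411/25]
4 nonzero rows, so rank(C) = 4.
C has 4 columns; by rank–nullity, nullity = 4 − 4 = 0.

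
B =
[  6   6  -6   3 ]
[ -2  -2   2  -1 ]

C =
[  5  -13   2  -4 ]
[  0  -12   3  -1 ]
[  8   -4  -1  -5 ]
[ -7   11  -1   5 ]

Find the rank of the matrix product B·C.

1

First compute BC:
[[-39, -93,  33,  15],
 [ 13,  31, -11,  -5]]
Now row reduce the product.
R2 ← R2 + (1/3)·R1: [0, 0, 0, 0]
1 nonzero row, so rank(BC) = 1.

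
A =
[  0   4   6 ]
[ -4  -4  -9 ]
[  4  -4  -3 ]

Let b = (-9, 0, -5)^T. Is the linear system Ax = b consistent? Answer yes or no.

Row reduce the augmented matrix [A | b].
Swap R1 ↔ R2
R3 ← R3 + R1: [0, -8, -12, -5]
R3 ← R3 + (2)·R2: [0, 0, 0, -23]
The echelon form has 3 nonzero rows; the last pivot sits in the augmented column, so rank(A) = 2 but rank([A|b]) = 3.
Since the ranks differ, the system is inconsistent.

no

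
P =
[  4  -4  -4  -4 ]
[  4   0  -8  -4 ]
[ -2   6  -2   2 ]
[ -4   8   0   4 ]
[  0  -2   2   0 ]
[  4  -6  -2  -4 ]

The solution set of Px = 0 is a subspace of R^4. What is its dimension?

2

Row reduce to echelon form.
R2 ← R2 − R1: [0, 4, -4, 0]
R3 ← R3 + (1/2)·R1: [0, 4, -4, 0]
R4 ← R4 + R1: [0, 4, -4, 0]
R6 ← R6 − R1: [0, -2, 2, 0]
R3 ← R3 − R2: [0, 0, 0, 0]
R4 ← R4 − R2: [0, 0, 0, 0]
R5 ← R5 + (1/2)·R2: [0, 0, 0, 0]
R6 ← R6 + (1/2)·R2: [0, 0, 0, 0]
2 nonzero rows, so rank(P) = 2.
P has 4 columns; by rank–nullity, nullity = 4 − 2 = 2.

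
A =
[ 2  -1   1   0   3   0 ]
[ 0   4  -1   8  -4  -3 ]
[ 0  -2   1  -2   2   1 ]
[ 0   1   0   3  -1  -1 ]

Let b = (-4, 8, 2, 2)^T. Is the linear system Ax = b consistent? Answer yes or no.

no

Row reduce the augmented matrix [A | b].
R3 ← R3 + (1/2)·R2: [0, 0, 1/2, 2, 0, -1/2, 6]
R4 ← R4 − (1/4)·R2: [0, 0, 1/4, 1, 0, -1/4, 0]
R4 ← R4 − (1/2)·R3: [0, 0, 0, 0, 0, 0, -3]
The echelon form has 4 nonzero rows; the last pivot sits in the augmented column, so rank(A) = 3 but rank([A|b]) = 4.
Since the ranks differ, the system is inconsistent.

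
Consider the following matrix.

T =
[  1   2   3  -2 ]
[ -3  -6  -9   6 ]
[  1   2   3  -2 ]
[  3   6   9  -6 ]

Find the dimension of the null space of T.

3

Row reduce to echelon form.
R2 ← R2 + (3)·R1: [0, 0, 0, 0]
R3 ← R3 − R1: [0, 0, 0, 0]
R4 ← R4 − (3)·R1: [0, 0, 0, 0]
1 nonzero row, so rank(T) = 1.
T has 4 columns; by rank–nullity, nullity = 4 − 1 = 3.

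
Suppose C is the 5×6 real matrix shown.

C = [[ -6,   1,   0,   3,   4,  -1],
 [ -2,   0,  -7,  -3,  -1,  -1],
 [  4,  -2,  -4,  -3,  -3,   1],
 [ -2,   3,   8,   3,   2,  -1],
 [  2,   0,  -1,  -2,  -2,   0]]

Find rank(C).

3

Row reduce to echelon form.
R2 ← R2 − (1/3)·R1: [0, -1/3, -7, -4, -7/3, -2/3]
R3 ← R3 + (2/3)·R1: [0, -4/3, -4, -1, -1/3, 1/3]
R4 ← R4 − (1/3)·R1: [0, 8/3, 8, 2, 2/3, -2/3]
R5 ← R5 + (1/3)·R1: [0, 1/3, -1, -1, -2/3, -1/3]
R3 ← R3 − (4)·R2: [0, 0, 24, 15, 9, 3]
R4 ← R4 + (8)·R2: [0, 0, -48, -30, -18, -6]
R5 ← R5 + R2: [0, 0, -8, -5, -3, -1]
R4 ← R4 + (2)·R3: [0, 0, 0, 0, 0, 0]
R5 ← R5 + (1/3)·R3: [0, 0, 0, 0, 0, 0]
Echelon form has 3 nonzero rows, so rank(C) = 3.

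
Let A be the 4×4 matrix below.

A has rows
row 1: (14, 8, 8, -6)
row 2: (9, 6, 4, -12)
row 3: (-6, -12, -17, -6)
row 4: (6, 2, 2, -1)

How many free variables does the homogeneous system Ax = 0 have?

1

Row reduce to echelon form.
R2 ← R2 − (9/14)·R1: [0, 6/7, -8/7, -57/7]
R3 ← R3 + (3/7)·R1: [0, -60/7, -95/7, -60/7]
R4 ← R4 − (3/7)·R1: [0, -10/7, -10/7, 11/7]
R3 ← R3 + (10)·R2: [0, 0, -25, -90]
R4 ← R4 + (5/3)·R2: [0, 0, -10/3, -12]
R4 ← R4 − (2/15)·R3: [0, 0, 0, 0]
3 nonzero rows, so rank(A) = 3.
A has 4 columns; by rank–nullity, nullity = 4 − 3 = 1.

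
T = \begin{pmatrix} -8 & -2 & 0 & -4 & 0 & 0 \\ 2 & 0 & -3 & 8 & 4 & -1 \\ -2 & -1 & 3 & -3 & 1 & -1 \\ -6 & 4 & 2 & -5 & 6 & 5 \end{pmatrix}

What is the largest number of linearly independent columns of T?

4

Row reduce to echelon form.
R2 ← R2 + (1/4)·R1: [0, -1/2, -3, 7, 4, -1]
R3 ← R3 − (1/4)·R1: [0, -1/2, 3, -2, 1, -1]
R4 ← R4 − (3/4)·R1: [0, 11/2, 2, -2, 6, 5]
R3 ← R3 − R2: [0, 0, 6, -9, -3, 0]
R4 ← R4 + (11)·R2: [0, 0, -31, 75, 50, -6]
R4 ← R4 + (31/6)·R3: [0, 0, 0, 57/2, 69/2, -6]
Echelon form has 4 nonzero rows, so rank(T) = 4.
The rank gives the maximum number of linearly independent columns: 4.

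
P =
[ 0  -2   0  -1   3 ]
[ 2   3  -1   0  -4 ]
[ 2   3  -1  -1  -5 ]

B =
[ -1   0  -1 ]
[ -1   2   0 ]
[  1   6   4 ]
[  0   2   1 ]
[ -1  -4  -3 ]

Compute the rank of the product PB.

First compute PB:
[[ -1, -18, -10],
 [ -2,  16,   6],
 [ -1,  18,   8]]
Now row reduce the product.
R2 ← R2 − (2)·R1: [0, 52, 26]
R3 ← R3 − R1: [0, 36, 18]
R3 ← R3 − (9/13)·R2: [0, 0, 0]
2 nonzero rows, so rank(PB) = 2.

2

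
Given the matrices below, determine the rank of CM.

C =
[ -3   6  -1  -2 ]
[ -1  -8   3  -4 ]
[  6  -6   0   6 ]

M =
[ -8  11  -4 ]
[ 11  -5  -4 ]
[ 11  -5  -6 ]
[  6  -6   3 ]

First compute CM:
[[ 67, -46, -12],
 [-71,  38,   6],
 [-78,  60,  18]]
Now row reduce the product.
R2 ← R2 + (71/67)·R1: [0, -720/67, -450/67]
R3 ← R3 + (78/67)·R1: [0, 432/67, 270/67]
R3 ← R3 + (3/5)·R2: [0, 0, 0]
2 nonzero rows, so rank(CM) = 2.

2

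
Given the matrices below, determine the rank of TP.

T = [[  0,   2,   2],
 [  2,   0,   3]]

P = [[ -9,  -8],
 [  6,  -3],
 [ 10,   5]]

2

First compute TP:
[[ 32,   4],
 [ 12,  -1]]
Now row reduce the product.
R2 ← R2 − (3/8)·R1: [0, -5/2]
2 nonzero rows, so rank(TP) = 2.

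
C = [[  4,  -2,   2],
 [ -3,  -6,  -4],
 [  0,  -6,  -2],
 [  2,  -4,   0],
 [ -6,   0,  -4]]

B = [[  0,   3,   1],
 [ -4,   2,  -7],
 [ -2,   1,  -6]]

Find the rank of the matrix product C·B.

2

First compute CB:
[[  4,  10,   6],
 [ 32, -25,  63],
 [ 28, -14,  54],
 [ 16,  -2,  30],
 [  8, -22,  18]]
Now row reduce the product.
R2 ← R2 − (8)·R1: [0, -105, 15]
R3 ← R3 − (7)·R1: [0, -84, 12]
R4 ← R4 − (4)·R1: [0, -42, 6]
R5 ← R5 − (2)·R1: [0, -42, 6]
R3 ← R3 − (4/5)·R2: [0, 0, 0]
R4 ← R4 − (2/5)·R2: [0, 0, 0]
R5 ← R5 − (2/5)·R2: [0, 0, 0]
2 nonzero rows, so rank(CB) = 2.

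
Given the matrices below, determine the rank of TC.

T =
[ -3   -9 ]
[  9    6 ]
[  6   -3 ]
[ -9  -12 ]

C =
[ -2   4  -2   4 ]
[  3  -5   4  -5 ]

2

First compute TC:
[[-21,  33, -30,  33],
 [  0,   6,   6,   6],
 [-21,  39, -24,  39],
 [-18,  24, -30,  24]]
Now row reduce the product.
R3 ← R3 − R1: [0, 6, 6, 6]
R4 ← R4 − (6/7)·R1: [0, -30/7, -30/7, -30/7]
R3 ← R3 − R2: [0, 0, 0, 0]
R4 ← R4 + (5/7)·R2: [0, 0, 0, 0]
2 nonzero rows, so rank(TC) = 2.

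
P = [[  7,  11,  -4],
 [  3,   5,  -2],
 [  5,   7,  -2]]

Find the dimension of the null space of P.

Row reduce to echelon form.
R2 ← R2 − (3/7)·R1: [0, 2/7, -2/7]
R3 ← R3 − (5/7)·R1: [0, -6/7, 6/7]
R3 ← R3 + (3)·R2: [0, 0, 0]
2 nonzero rows, so rank(P) = 2.
P has 3 columns; by rank–nullity, nullity = 3 − 2 = 1.

1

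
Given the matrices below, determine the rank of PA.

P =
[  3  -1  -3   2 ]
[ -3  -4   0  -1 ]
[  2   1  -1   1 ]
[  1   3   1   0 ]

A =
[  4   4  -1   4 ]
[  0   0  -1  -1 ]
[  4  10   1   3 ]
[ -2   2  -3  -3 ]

First compute PA:
[[ -4, -14, -11,  -2],
 [-10, -14,  10,  -5],
 [  2,   0,  -7,   1],
 [  8,  14,  -3,   4]]
Now row reduce the product.
R2 ← R2 − (5/2)·R1: [0, 21, 75/2, 0]
R3 ← R3 + (1/2)·R1: [0, -7, -25/2, 0]
R4 ← R4 + (2)·R1: [0, -14, -25, 0]
R3 ← R3 + (1/3)·R2: [0, 0, 0, 0]
R4 ← R4 + (2/3)·R2: [0, 0, 0, 0]
2 nonzero rows, so rank(PA) = 2.

2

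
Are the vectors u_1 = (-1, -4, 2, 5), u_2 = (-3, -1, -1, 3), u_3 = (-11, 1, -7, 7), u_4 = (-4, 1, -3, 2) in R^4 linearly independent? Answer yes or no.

no

Form the matrix with these vectors as rows and row reduce.
R2 ← R2 − (3)·R1: [0, 11, -7, -12]
R3 ← R3 − (11)·R1: [0, 45, -29, -48]
R4 ← R4 − (4)·R1: [0, 17, -11, -18]
R3 ← R3 − (45/11)·R2: [0, 0, -4/11, 12/11]
R4 ← R4 − (17/11)·R2: [0, 0, -2/11, 6/11]
R4 ← R4 − (1/2)·R3: [0, 0, 0, 0]
3 nonzero rows, so the 4 vectors span a space of dimension 3.
Since 3 < 4, the vectors are linearly dependent.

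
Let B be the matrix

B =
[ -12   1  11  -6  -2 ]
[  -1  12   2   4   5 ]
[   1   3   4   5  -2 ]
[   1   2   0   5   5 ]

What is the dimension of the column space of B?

Row reduce to echelon form.
R2 ← R2 − (1/12)·R1: [0, 143/12, 13/12, 9/2, 31/6]
R3 ← R3 + (1/12)·R1: [0, 37/12, 59/12, 9/2, -13/6]
R4 ← R4 + (1/12)·R1: [0, 25/12, 11/12, 9/2, 29/6]
R3 ← R3 − (37/143)·R2: [0, 0, 51/11, 477/143, -501/143]
R4 ← R4 − (25/143)·R2: [0, 0, 8/11, 531/143, 562/143]
R4 ← R4 − (8/51)·R3: [0, 0, 0, 705/221, 990/221]
Echelon form has 4 nonzero rows, so rank(B) = 4.
The column space has dimension equal to the rank: 4.

4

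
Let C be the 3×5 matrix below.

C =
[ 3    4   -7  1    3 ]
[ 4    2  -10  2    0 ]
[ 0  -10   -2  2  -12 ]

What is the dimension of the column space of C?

2

Row reduce to echelon form.
R2 ← R2 − (4/3)·R1: [0, -10/3, -2/3, 2/3, -4]
R3 ← R3 − (3)·R2: [0, 0, 0, 0, 0]
Echelon form has 2 nonzero rows, so rank(C) = 2.
The column space has dimension equal to the rank: 2.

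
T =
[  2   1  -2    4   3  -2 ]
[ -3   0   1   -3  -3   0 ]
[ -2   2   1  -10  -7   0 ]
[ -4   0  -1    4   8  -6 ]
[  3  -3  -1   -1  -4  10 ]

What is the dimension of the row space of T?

5

Row reduce to echelon form.
R2 ← R2 + (3/2)·R1: [0, 3/2, -2, 3, 3/2, -3]
R3 ← R3 + R1: [0, 3, -1, -6, -4, -2]
R4 ← R4 + (2)·R1: [0, 2, -5, 12, 14, -10]
R5 ← R5 − (3/2)·R1: [0, -9/2, 2, -7, -17/2, 13]
R3 ← R3 − (2)·R2: [0, 0, 3, -12, -7, 4]
R4 ← R4 − (4/3)·R2: [0, 0, -7/3, 8, 12, -6]
R5 ← R5 + (3)·R2: [0, 0, -4, 2, -4, 4]
R4 ← R4 + (7/9)·R3: [0, 0, 0, -4/3, 59/9, -26/9]
R5 ← R5 + (4/3)·R3: [0, 0, 0, -14, -40/3, 28/3]
R5 ← R5 − (21/2)·R4: [0, 0, 0, 0, -493/6, 119/3]
Echelon form has 5 nonzero rows, so rank(T) = 5.
The row space has dimension equal to the rank: 5.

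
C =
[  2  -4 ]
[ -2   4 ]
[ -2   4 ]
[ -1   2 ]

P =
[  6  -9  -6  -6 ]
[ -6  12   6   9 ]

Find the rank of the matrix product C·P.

1

First compute CP:
[[ 36, -66, -36, -48],
 [-36,  66,  36,  48],
 [-36,  66,  36,  48],
 [-18,  33,  18,  24]]
Now row reduce the product.
R2 ← R2 + R1: [0, 0, 0, 0]
R3 ← R3 + R1: [0, 0, 0, 0]
R4 ← R4 + (1/2)·R1: [0, 0, 0, 0]
1 nonzero row, so rank(CP) = 1.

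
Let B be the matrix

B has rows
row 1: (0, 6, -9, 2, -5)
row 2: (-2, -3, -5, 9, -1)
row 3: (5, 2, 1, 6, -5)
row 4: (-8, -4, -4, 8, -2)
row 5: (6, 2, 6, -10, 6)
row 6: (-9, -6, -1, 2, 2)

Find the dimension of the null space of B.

Row reduce to echelon form.
Swap R1 ↔ R2
R3 ← R3 + (5/2)·R1: [0, -11/2, -23/2, 57/2, -15/2]
R4 ← R4 − (4)·R1: [0, 8, 16, -28, 2]
R5 ← R5 + (3)·R1: [0, -7, -9, 17, 3]
R6 ← R6 − (9/2)·R1: [0, 15/2, 43/2, -77/2, 13/2]
R3 ← R3 + (11/12)·R2: [0, 0, -79/4, 91/3, -145/12]
R4 ← R4 − (4/3)·R2: [0, 0, 28, -92/3, 26/3]
R5 ← R5 + (7/6)·R2: [0, 0, -39/2, 58/3, -17/6]
R6 ← R6 − (5/4)·R2: [0, 0, 131/4, -41, 51/4]
R4 ← R4 + (112/79)·R3: [0, 0, 0, 2924/237, -2006/237]
R5 ← R5 − (78/79)·R3: [0, 0, 0, -2516/237, 2156/237]
R6 ← R6 + (131/79)·R3: [0, 0, 0, 2204/237, -1727/237]
R5 ← R5 + (37/43)·R4: [0, 0, 0, 0, 78/43]
R6 ← R6 − (551/731)·R4: [0, 0, 0, 0, -39/43]
R6 ← R6 + (1/2)·R5: [0, 0, 0, 0, 0]
5 nonzero rows, so rank(B) = 5.
B has 5 columns; by rank–nullity, nullity = 5 − 5 = 0.

0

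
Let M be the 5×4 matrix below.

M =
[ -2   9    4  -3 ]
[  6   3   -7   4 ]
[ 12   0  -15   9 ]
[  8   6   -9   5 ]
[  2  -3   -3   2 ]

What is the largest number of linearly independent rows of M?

Row reduce to echelon form.
R2 ← R2 + (3)·R1: [0, 30, 5, -5]
R3 ← R3 + (6)·R1: [0, 54, 9, -9]
R4 ← R4 + (4)·R1: [0, 42, 7, -7]
R5 ← R5 + R1: [0, 6, 1, -1]
R3 ← R3 − (9/5)·R2: [0, 0, 0, 0]
R4 ← R4 − (7/5)·R2: [0, 0, 0, 0]
R5 ← R5 − (1/5)·R2: [0, 0, 0, 0]
Echelon form has 2 nonzero rows, so rank(M) = 2.
The rank gives the maximum number of linearly independent rows: 2.

2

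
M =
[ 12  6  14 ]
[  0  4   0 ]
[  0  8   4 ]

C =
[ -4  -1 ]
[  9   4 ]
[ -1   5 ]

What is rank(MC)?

First compute MC:
[[ -8,  82],
 [ 36,  16],
 [ 68,  52]]
Now row reduce the product.
R2 ← R2 + (9/2)·R1: [0, 385]
R3 ← R3 + (17/2)·R1: [0, 749]
R3 ← R3 − (107/55)·R2: [0, 0]
2 nonzero rows, so rank(MC) = 2.

2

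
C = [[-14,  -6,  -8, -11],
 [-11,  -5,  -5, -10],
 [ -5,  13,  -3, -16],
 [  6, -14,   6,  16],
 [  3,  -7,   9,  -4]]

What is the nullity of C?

0

Row reduce to echelon form.
R2 ← R2 − (11/14)·R1: [0, -2/7, 9/7, -19/14]
R3 ← R3 − (5/14)·R1: [0, 106/7, -1/7, -169/14]
R4 ← R4 + (3/7)·R1: [0, -116/7, 18/7, 79/7]
R5 ← R5 + (3/14)·R1: [0, -58/7, 51/7, -89/14]
R3 ← R3 + (53)·R2: [0, 0, 68, -84]
R4 ← R4 − (58)·R2: [0, 0, -72, 90]
R5 ← R5 − (29)·R2: [0, 0, -30, 33]
R4 ← R4 + (18/17)·R3: [0, 0, 0, 18/17]
R5 ← R5 + (15/34)·R3: [0, 0, 0, -69/17]
R5 ← R5 + (23/6)·R4: [0, 0, 0, 0]
4 nonzero rows, so rank(C) = 4.
C has 4 columns; by rank–nullity, nullity = 4 − 4 = 0.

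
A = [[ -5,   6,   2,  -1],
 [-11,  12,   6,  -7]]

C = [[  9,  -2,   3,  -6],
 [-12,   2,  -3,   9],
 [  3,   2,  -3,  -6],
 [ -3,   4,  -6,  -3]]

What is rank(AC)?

2

First compute AC:
[[-108,  22, -33,  75],
 [-204,  30, -45, 159]]
Now row reduce the product.
R2 ← R2 − (17/9)·R1: [0, -104/9, 52/3, 52/3]
2 nonzero rows, so rank(AC) = 2.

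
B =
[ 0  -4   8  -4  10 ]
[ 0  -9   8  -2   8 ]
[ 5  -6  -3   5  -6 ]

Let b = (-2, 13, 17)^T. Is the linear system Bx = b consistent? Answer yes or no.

Row reduce the augmented matrix [B | b].
Swap R1 ↔ R3
R3 ← R3 − (4/9)·R2: [0, 0, 40/9, -28/9, 58/9, -70/9]
The echelon form has 3 nonzero rows, and every pivot lies in the first 5 columns, so rank(B) = rank([B|b]) = 3.
The system is consistent.

yes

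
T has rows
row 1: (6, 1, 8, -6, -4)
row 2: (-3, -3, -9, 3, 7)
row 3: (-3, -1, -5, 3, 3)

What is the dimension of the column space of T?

2

Row reduce to echelon form.
R2 ← R2 + (1/2)·R1: [0, -5/2, -5, 0, 5]
R3 ← R3 + (1/2)·R1: [0, -1/2, -1, 0, 1]
R3 ← R3 − (1/5)·R2: [0, 0, 0, 0, 0]
Echelon form has 2 nonzero rows, so rank(T) = 2.
The column space has dimension equal to the rank: 2.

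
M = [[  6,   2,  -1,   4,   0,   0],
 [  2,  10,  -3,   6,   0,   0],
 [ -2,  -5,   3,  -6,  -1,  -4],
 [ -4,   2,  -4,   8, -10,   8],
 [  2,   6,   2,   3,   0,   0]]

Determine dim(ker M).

Row reduce to echelon form.
R2 ← R2 − (1/3)·R1: [0, 28/3, -8/3, 14/3, 0, 0]
R3 ← R3 + (1/3)·R1: [0, -13/3, 8/3, -14/3, -1, -4]
R4 ← R4 + (2/3)·R1: [0, 10/3, -14/3, 32/3, -10, 8]
R5 ← R5 − (1/3)·R1: [0, 16/3, 7/3, 5/3, 0, 0]
R3 ← R3 + (13/28)·R2: [0, 0, 10/7, -5/2, -1, -4]
R4 ← R4 − (5/14)·R2: [0, 0, -26/7, 9, -10, 8]
R5 ← R5 − (4/7)·R2: [0, 0, 27/7, -1, 0, 0]
R4 ← R4 + (13/5)·R3: [0, 0, 0, 5/2, -63/5, -12/5]
R5 ← R5 − (27/10)·R3: [0, 0, 0, 23/4, 27/10, 54/5]
R5 ← R5 − (23/10)·R4: [0, 0, 0, 0, 792/25, 408/25]
5 nonzero rows, so rank(M) = 5.
M has 6 columns; by rank–nullity, nullity = 6 − 5 = 1.

1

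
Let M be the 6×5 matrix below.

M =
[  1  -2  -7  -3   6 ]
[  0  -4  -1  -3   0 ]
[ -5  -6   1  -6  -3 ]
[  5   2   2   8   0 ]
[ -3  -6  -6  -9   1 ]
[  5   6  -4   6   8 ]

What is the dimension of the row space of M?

5

Row reduce to echelon form.
R3 ← R3 + (5)·R1: [0, -16, -34, -21, 27]
R4 ← R4 − (5)·R1: [0, 12, 37, 23, -30]
R5 ← R5 + (3)·R1: [0, -12, -27, -18, 19]
R6 ← R6 − (5)·R1: [0, 16, 31, 21, -22]
R3 ← R3 − (4)·R2: [0, 0, -30, -9, 27]
R4 ← R4 + (3)·R2: [0, 0, 34, 14, -30]
R5 ← R5 − (3)·R2: [0, 0, -24, -9, 19]
R6 ← R6 + (4)·R2: [0, 0, 27, 9, -22]
R4 ← R4 + (17/15)·R3: [0, 0, 0, 19/5, 3/5]
R5 ← R5 − (4/5)·R3: [0, 0, 0, -9/5, -13/5]
R6 ← R6 + (9/10)·R3: [0, 0, 0, 9/10, 23/10]
R5 ← R5 + (9/19)·R4: [0, 0, 0, 0, -44/19]
R6 ← R6 − (9/38)·R4: [0, 0, 0, 0, 41/19]
R6 ← R6 + (41/44)·R5: [0, 0, 0, 0, 0]
Echelon form has 5 nonzero rows, so rank(M) = 5.
The row space has dimension equal to the rank: 5.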